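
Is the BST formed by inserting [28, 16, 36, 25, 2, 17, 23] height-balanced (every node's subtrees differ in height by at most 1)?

Tree (level-order array): [28, 16, 36, 2, 25, None, None, None, None, 17, None, None, 23]
Definition: a tree is height-balanced if, at every node, |h(left) - h(right)| <= 1 (empty subtree has height -1).
Bottom-up per-node check:
  node 2: h_left=-1, h_right=-1, diff=0 [OK], height=0
  node 23: h_left=-1, h_right=-1, diff=0 [OK], height=0
  node 17: h_left=-1, h_right=0, diff=1 [OK], height=1
  node 25: h_left=1, h_right=-1, diff=2 [FAIL (|1--1|=2 > 1)], height=2
  node 16: h_left=0, h_right=2, diff=2 [FAIL (|0-2|=2 > 1)], height=3
  node 36: h_left=-1, h_right=-1, diff=0 [OK], height=0
  node 28: h_left=3, h_right=0, diff=3 [FAIL (|3-0|=3 > 1)], height=4
Node 25 violates the condition: |1 - -1| = 2 > 1.
Result: Not balanced


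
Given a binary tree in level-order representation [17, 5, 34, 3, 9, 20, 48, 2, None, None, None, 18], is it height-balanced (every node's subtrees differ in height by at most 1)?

Tree (level-order array): [17, 5, 34, 3, 9, 20, 48, 2, None, None, None, 18]
Definition: a tree is height-balanced if, at every node, |h(left) - h(right)| <= 1 (empty subtree has height -1).
Bottom-up per-node check:
  node 2: h_left=-1, h_right=-1, diff=0 [OK], height=0
  node 3: h_left=0, h_right=-1, diff=1 [OK], height=1
  node 9: h_left=-1, h_right=-1, diff=0 [OK], height=0
  node 5: h_left=1, h_right=0, diff=1 [OK], height=2
  node 18: h_left=-1, h_right=-1, diff=0 [OK], height=0
  node 20: h_left=0, h_right=-1, diff=1 [OK], height=1
  node 48: h_left=-1, h_right=-1, diff=0 [OK], height=0
  node 34: h_left=1, h_right=0, diff=1 [OK], height=2
  node 17: h_left=2, h_right=2, diff=0 [OK], height=3
All nodes satisfy the balance condition.
Result: Balanced


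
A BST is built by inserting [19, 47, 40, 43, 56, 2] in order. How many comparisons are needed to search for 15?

Search path for 15: 19 -> 2
Found: False
Comparisons: 2


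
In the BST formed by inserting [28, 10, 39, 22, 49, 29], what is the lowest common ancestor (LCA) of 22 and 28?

Tree insertion order: [28, 10, 39, 22, 49, 29]
Tree (level-order array): [28, 10, 39, None, 22, 29, 49]
In a BST, the LCA of p=22, q=28 is the first node v on the
root-to-leaf path with p <= v <= q (go left if both < v, right if both > v).
Walk from root:
  at 28: 22 <= 28 <= 28, this is the LCA
LCA = 28


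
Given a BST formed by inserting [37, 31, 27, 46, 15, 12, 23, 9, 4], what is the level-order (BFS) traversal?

Tree insertion order: [37, 31, 27, 46, 15, 12, 23, 9, 4]
Tree (level-order array): [37, 31, 46, 27, None, None, None, 15, None, 12, 23, 9, None, None, None, 4]
BFS from the root, enqueuing left then right child of each popped node:
  queue [37] -> pop 37, enqueue [31, 46], visited so far: [37]
  queue [31, 46] -> pop 31, enqueue [27], visited so far: [37, 31]
  queue [46, 27] -> pop 46, enqueue [none], visited so far: [37, 31, 46]
  queue [27] -> pop 27, enqueue [15], visited so far: [37, 31, 46, 27]
  queue [15] -> pop 15, enqueue [12, 23], visited so far: [37, 31, 46, 27, 15]
  queue [12, 23] -> pop 12, enqueue [9], visited so far: [37, 31, 46, 27, 15, 12]
  queue [23, 9] -> pop 23, enqueue [none], visited so far: [37, 31, 46, 27, 15, 12, 23]
  queue [9] -> pop 9, enqueue [4], visited so far: [37, 31, 46, 27, 15, 12, 23, 9]
  queue [4] -> pop 4, enqueue [none], visited so far: [37, 31, 46, 27, 15, 12, 23, 9, 4]
Result: [37, 31, 46, 27, 15, 12, 23, 9, 4]


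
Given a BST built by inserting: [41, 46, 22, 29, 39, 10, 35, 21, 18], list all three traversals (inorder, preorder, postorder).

Tree insertion order: [41, 46, 22, 29, 39, 10, 35, 21, 18]
Tree (level-order array): [41, 22, 46, 10, 29, None, None, None, 21, None, 39, 18, None, 35]
Inorder (L, root, R): [10, 18, 21, 22, 29, 35, 39, 41, 46]
Preorder (root, L, R): [41, 22, 10, 21, 18, 29, 39, 35, 46]
Postorder (L, R, root): [18, 21, 10, 35, 39, 29, 22, 46, 41]


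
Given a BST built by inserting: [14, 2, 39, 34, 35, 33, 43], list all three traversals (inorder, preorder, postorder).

Tree insertion order: [14, 2, 39, 34, 35, 33, 43]
Tree (level-order array): [14, 2, 39, None, None, 34, 43, 33, 35]
Inorder (L, root, R): [2, 14, 33, 34, 35, 39, 43]
Preorder (root, L, R): [14, 2, 39, 34, 33, 35, 43]
Postorder (L, R, root): [2, 33, 35, 34, 43, 39, 14]


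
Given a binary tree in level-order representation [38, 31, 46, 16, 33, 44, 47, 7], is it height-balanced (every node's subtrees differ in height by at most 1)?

Tree (level-order array): [38, 31, 46, 16, 33, 44, 47, 7]
Definition: a tree is height-balanced if, at every node, |h(left) - h(right)| <= 1 (empty subtree has height -1).
Bottom-up per-node check:
  node 7: h_left=-1, h_right=-1, diff=0 [OK], height=0
  node 16: h_left=0, h_right=-1, diff=1 [OK], height=1
  node 33: h_left=-1, h_right=-1, diff=0 [OK], height=0
  node 31: h_left=1, h_right=0, diff=1 [OK], height=2
  node 44: h_left=-1, h_right=-1, diff=0 [OK], height=0
  node 47: h_left=-1, h_right=-1, diff=0 [OK], height=0
  node 46: h_left=0, h_right=0, diff=0 [OK], height=1
  node 38: h_left=2, h_right=1, diff=1 [OK], height=3
All nodes satisfy the balance condition.
Result: Balanced


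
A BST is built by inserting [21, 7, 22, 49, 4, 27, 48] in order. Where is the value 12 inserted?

Starting tree (level order): [21, 7, 22, 4, None, None, 49, None, None, 27, None, None, 48]
Insertion path: 21 -> 7
Result: insert 12 as right child of 7
Final tree (level order): [21, 7, 22, 4, 12, None, 49, None, None, None, None, 27, None, None, 48]


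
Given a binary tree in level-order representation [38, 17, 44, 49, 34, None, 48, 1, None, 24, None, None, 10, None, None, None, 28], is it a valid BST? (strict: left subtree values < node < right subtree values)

Level-order array: [38, 17, 44, 49, 34, None, 48, 1, None, 24, None, None, 10, None, None, None, 28]
Validate using subtree bounds (lo, hi): at each node, require lo < value < hi,
then recurse left with hi=value and right with lo=value.
Preorder trace (stopping at first violation):
  at node 38 with bounds (-inf, +inf): OK
  at node 17 with bounds (-inf, 38): OK
  at node 49 with bounds (-inf, 17): VIOLATION
Node 49 violates its bound: not (-inf < 49 < 17).
Result: Not a valid BST


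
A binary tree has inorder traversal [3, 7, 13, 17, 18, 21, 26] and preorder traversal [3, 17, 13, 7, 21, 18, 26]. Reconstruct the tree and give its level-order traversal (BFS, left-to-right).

Inorder:  [3, 7, 13, 17, 18, 21, 26]
Preorder: [3, 17, 13, 7, 21, 18, 26]
Algorithm: preorder visits root first, so consume preorder in order;
for each root, split the current inorder slice at that value into
left-subtree inorder and right-subtree inorder, then recurse.
Recursive splits:
  root=3; inorder splits into left=[], right=[7, 13, 17, 18, 21, 26]
  root=17; inorder splits into left=[7, 13], right=[18, 21, 26]
  root=13; inorder splits into left=[7], right=[]
  root=7; inorder splits into left=[], right=[]
  root=21; inorder splits into left=[18], right=[26]
  root=18; inorder splits into left=[], right=[]
  root=26; inorder splits into left=[], right=[]
Reconstructed level-order: [3, 17, 13, 21, 7, 18, 26]


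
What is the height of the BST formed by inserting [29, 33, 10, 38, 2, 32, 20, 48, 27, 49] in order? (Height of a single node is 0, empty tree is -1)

Insertion order: [29, 33, 10, 38, 2, 32, 20, 48, 27, 49]
Tree (level-order array): [29, 10, 33, 2, 20, 32, 38, None, None, None, 27, None, None, None, 48, None, None, None, 49]
Compute height bottom-up (empty subtree = -1):
  height(2) = 1 + max(-1, -1) = 0
  height(27) = 1 + max(-1, -1) = 0
  height(20) = 1 + max(-1, 0) = 1
  height(10) = 1 + max(0, 1) = 2
  height(32) = 1 + max(-1, -1) = 0
  height(49) = 1 + max(-1, -1) = 0
  height(48) = 1 + max(-1, 0) = 1
  height(38) = 1 + max(-1, 1) = 2
  height(33) = 1 + max(0, 2) = 3
  height(29) = 1 + max(2, 3) = 4
Height = 4


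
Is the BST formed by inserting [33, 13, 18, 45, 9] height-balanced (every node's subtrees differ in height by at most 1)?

Tree (level-order array): [33, 13, 45, 9, 18]
Definition: a tree is height-balanced if, at every node, |h(left) - h(right)| <= 1 (empty subtree has height -1).
Bottom-up per-node check:
  node 9: h_left=-1, h_right=-1, diff=0 [OK], height=0
  node 18: h_left=-1, h_right=-1, diff=0 [OK], height=0
  node 13: h_left=0, h_right=0, diff=0 [OK], height=1
  node 45: h_left=-1, h_right=-1, diff=0 [OK], height=0
  node 33: h_left=1, h_right=0, diff=1 [OK], height=2
All nodes satisfy the balance condition.
Result: Balanced


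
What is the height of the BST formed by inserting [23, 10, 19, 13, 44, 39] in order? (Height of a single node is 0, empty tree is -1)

Insertion order: [23, 10, 19, 13, 44, 39]
Tree (level-order array): [23, 10, 44, None, 19, 39, None, 13]
Compute height bottom-up (empty subtree = -1):
  height(13) = 1 + max(-1, -1) = 0
  height(19) = 1 + max(0, -1) = 1
  height(10) = 1 + max(-1, 1) = 2
  height(39) = 1 + max(-1, -1) = 0
  height(44) = 1 + max(0, -1) = 1
  height(23) = 1 + max(2, 1) = 3
Height = 3


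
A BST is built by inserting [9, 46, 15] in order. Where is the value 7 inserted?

Starting tree (level order): [9, None, 46, 15]
Insertion path: 9
Result: insert 7 as left child of 9
Final tree (level order): [9, 7, 46, None, None, 15]


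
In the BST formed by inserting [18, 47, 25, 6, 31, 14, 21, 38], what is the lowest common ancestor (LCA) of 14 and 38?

Tree insertion order: [18, 47, 25, 6, 31, 14, 21, 38]
Tree (level-order array): [18, 6, 47, None, 14, 25, None, None, None, 21, 31, None, None, None, 38]
In a BST, the LCA of p=14, q=38 is the first node v on the
root-to-leaf path with p <= v <= q (go left if both < v, right if both > v).
Walk from root:
  at 18: 14 <= 18 <= 38, this is the LCA
LCA = 18


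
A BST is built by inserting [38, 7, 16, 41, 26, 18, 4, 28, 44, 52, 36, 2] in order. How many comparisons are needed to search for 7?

Search path for 7: 38 -> 7
Found: True
Comparisons: 2


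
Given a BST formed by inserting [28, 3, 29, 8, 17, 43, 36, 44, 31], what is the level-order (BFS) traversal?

Tree insertion order: [28, 3, 29, 8, 17, 43, 36, 44, 31]
Tree (level-order array): [28, 3, 29, None, 8, None, 43, None, 17, 36, 44, None, None, 31]
BFS from the root, enqueuing left then right child of each popped node:
  queue [28] -> pop 28, enqueue [3, 29], visited so far: [28]
  queue [3, 29] -> pop 3, enqueue [8], visited so far: [28, 3]
  queue [29, 8] -> pop 29, enqueue [43], visited so far: [28, 3, 29]
  queue [8, 43] -> pop 8, enqueue [17], visited so far: [28, 3, 29, 8]
  queue [43, 17] -> pop 43, enqueue [36, 44], visited so far: [28, 3, 29, 8, 43]
  queue [17, 36, 44] -> pop 17, enqueue [none], visited so far: [28, 3, 29, 8, 43, 17]
  queue [36, 44] -> pop 36, enqueue [31], visited so far: [28, 3, 29, 8, 43, 17, 36]
  queue [44, 31] -> pop 44, enqueue [none], visited so far: [28, 3, 29, 8, 43, 17, 36, 44]
  queue [31] -> pop 31, enqueue [none], visited so far: [28, 3, 29, 8, 43, 17, 36, 44, 31]
Result: [28, 3, 29, 8, 43, 17, 36, 44, 31]


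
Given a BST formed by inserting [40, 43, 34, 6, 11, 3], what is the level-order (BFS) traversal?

Tree insertion order: [40, 43, 34, 6, 11, 3]
Tree (level-order array): [40, 34, 43, 6, None, None, None, 3, 11]
BFS from the root, enqueuing left then right child of each popped node:
  queue [40] -> pop 40, enqueue [34, 43], visited so far: [40]
  queue [34, 43] -> pop 34, enqueue [6], visited so far: [40, 34]
  queue [43, 6] -> pop 43, enqueue [none], visited so far: [40, 34, 43]
  queue [6] -> pop 6, enqueue [3, 11], visited so far: [40, 34, 43, 6]
  queue [3, 11] -> pop 3, enqueue [none], visited so far: [40, 34, 43, 6, 3]
  queue [11] -> pop 11, enqueue [none], visited so far: [40, 34, 43, 6, 3, 11]
Result: [40, 34, 43, 6, 3, 11]


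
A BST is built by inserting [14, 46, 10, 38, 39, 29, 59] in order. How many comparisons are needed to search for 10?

Search path for 10: 14 -> 10
Found: True
Comparisons: 2


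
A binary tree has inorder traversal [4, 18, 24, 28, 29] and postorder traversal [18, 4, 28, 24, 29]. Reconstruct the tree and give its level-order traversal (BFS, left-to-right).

Inorder:   [4, 18, 24, 28, 29]
Postorder: [18, 4, 28, 24, 29]
Algorithm: postorder visits root last, so walk postorder right-to-left;
each value is the root of the current inorder slice — split it at that
value, recurse on the right subtree first, then the left.
Recursive splits:
  root=29; inorder splits into left=[4, 18, 24, 28], right=[]
  root=24; inorder splits into left=[4, 18], right=[28]
  root=28; inorder splits into left=[], right=[]
  root=4; inorder splits into left=[], right=[18]
  root=18; inorder splits into left=[], right=[]
Reconstructed level-order: [29, 24, 4, 28, 18]


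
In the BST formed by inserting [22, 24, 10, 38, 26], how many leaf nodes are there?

Tree built from: [22, 24, 10, 38, 26]
Tree (level-order array): [22, 10, 24, None, None, None, 38, 26]
Rule: A leaf has 0 children.
Per-node child counts:
  node 22: 2 child(ren)
  node 10: 0 child(ren)
  node 24: 1 child(ren)
  node 38: 1 child(ren)
  node 26: 0 child(ren)
Matching nodes: [10, 26]
Count of leaf nodes: 2


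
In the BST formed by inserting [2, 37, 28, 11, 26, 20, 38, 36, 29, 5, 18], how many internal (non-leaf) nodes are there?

Tree built from: [2, 37, 28, 11, 26, 20, 38, 36, 29, 5, 18]
Tree (level-order array): [2, None, 37, 28, 38, 11, 36, None, None, 5, 26, 29, None, None, None, 20, None, None, None, 18]
Rule: An internal node has at least one child.
Per-node child counts:
  node 2: 1 child(ren)
  node 37: 2 child(ren)
  node 28: 2 child(ren)
  node 11: 2 child(ren)
  node 5: 0 child(ren)
  node 26: 1 child(ren)
  node 20: 1 child(ren)
  node 18: 0 child(ren)
  node 36: 1 child(ren)
  node 29: 0 child(ren)
  node 38: 0 child(ren)
Matching nodes: [2, 37, 28, 11, 26, 20, 36]
Count of internal (non-leaf) nodes: 7


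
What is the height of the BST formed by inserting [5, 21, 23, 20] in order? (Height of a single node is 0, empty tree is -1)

Insertion order: [5, 21, 23, 20]
Tree (level-order array): [5, None, 21, 20, 23]
Compute height bottom-up (empty subtree = -1):
  height(20) = 1 + max(-1, -1) = 0
  height(23) = 1 + max(-1, -1) = 0
  height(21) = 1 + max(0, 0) = 1
  height(5) = 1 + max(-1, 1) = 2
Height = 2


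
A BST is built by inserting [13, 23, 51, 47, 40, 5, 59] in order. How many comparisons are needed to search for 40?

Search path for 40: 13 -> 23 -> 51 -> 47 -> 40
Found: True
Comparisons: 5


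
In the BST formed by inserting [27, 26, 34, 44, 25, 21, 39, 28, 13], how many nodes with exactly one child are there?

Tree built from: [27, 26, 34, 44, 25, 21, 39, 28, 13]
Tree (level-order array): [27, 26, 34, 25, None, 28, 44, 21, None, None, None, 39, None, 13]
Rule: These are nodes with exactly 1 non-null child.
Per-node child counts:
  node 27: 2 child(ren)
  node 26: 1 child(ren)
  node 25: 1 child(ren)
  node 21: 1 child(ren)
  node 13: 0 child(ren)
  node 34: 2 child(ren)
  node 28: 0 child(ren)
  node 44: 1 child(ren)
  node 39: 0 child(ren)
Matching nodes: [26, 25, 21, 44]
Count of nodes with exactly one child: 4


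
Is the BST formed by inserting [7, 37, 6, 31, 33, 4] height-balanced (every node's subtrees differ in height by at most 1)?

Tree (level-order array): [7, 6, 37, 4, None, 31, None, None, None, None, 33]
Definition: a tree is height-balanced if, at every node, |h(left) - h(right)| <= 1 (empty subtree has height -1).
Bottom-up per-node check:
  node 4: h_left=-1, h_right=-1, diff=0 [OK], height=0
  node 6: h_left=0, h_right=-1, diff=1 [OK], height=1
  node 33: h_left=-1, h_right=-1, diff=0 [OK], height=0
  node 31: h_left=-1, h_right=0, diff=1 [OK], height=1
  node 37: h_left=1, h_right=-1, diff=2 [FAIL (|1--1|=2 > 1)], height=2
  node 7: h_left=1, h_right=2, diff=1 [OK], height=3
Node 37 violates the condition: |1 - -1| = 2 > 1.
Result: Not balanced


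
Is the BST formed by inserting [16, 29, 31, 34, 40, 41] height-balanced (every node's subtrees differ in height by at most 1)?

Tree (level-order array): [16, None, 29, None, 31, None, 34, None, 40, None, 41]
Definition: a tree is height-balanced if, at every node, |h(left) - h(right)| <= 1 (empty subtree has height -1).
Bottom-up per-node check:
  node 41: h_left=-1, h_right=-1, diff=0 [OK], height=0
  node 40: h_left=-1, h_right=0, diff=1 [OK], height=1
  node 34: h_left=-1, h_right=1, diff=2 [FAIL (|-1-1|=2 > 1)], height=2
  node 31: h_left=-1, h_right=2, diff=3 [FAIL (|-1-2|=3 > 1)], height=3
  node 29: h_left=-1, h_right=3, diff=4 [FAIL (|-1-3|=4 > 1)], height=4
  node 16: h_left=-1, h_right=4, diff=5 [FAIL (|-1-4|=5 > 1)], height=5
Node 34 violates the condition: |-1 - 1| = 2 > 1.
Result: Not balanced


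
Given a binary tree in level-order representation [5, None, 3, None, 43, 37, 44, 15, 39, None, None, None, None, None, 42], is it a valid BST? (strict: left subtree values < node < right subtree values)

Level-order array: [5, None, 3, None, 43, 37, 44, 15, 39, None, None, None, None, None, 42]
Validate using subtree bounds (lo, hi): at each node, require lo < value < hi,
then recurse left with hi=value and right with lo=value.
Preorder trace (stopping at first violation):
  at node 5 with bounds (-inf, +inf): OK
  at node 3 with bounds (5, +inf): VIOLATION
Node 3 violates its bound: not (5 < 3 < +inf).
Result: Not a valid BST


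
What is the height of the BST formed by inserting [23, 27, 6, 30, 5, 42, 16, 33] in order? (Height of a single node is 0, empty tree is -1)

Insertion order: [23, 27, 6, 30, 5, 42, 16, 33]
Tree (level-order array): [23, 6, 27, 5, 16, None, 30, None, None, None, None, None, 42, 33]
Compute height bottom-up (empty subtree = -1):
  height(5) = 1 + max(-1, -1) = 0
  height(16) = 1 + max(-1, -1) = 0
  height(6) = 1 + max(0, 0) = 1
  height(33) = 1 + max(-1, -1) = 0
  height(42) = 1 + max(0, -1) = 1
  height(30) = 1 + max(-1, 1) = 2
  height(27) = 1 + max(-1, 2) = 3
  height(23) = 1 + max(1, 3) = 4
Height = 4


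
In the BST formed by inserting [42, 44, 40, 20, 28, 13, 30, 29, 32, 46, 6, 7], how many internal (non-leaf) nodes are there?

Tree built from: [42, 44, 40, 20, 28, 13, 30, 29, 32, 46, 6, 7]
Tree (level-order array): [42, 40, 44, 20, None, None, 46, 13, 28, None, None, 6, None, None, 30, None, 7, 29, 32]
Rule: An internal node has at least one child.
Per-node child counts:
  node 42: 2 child(ren)
  node 40: 1 child(ren)
  node 20: 2 child(ren)
  node 13: 1 child(ren)
  node 6: 1 child(ren)
  node 7: 0 child(ren)
  node 28: 1 child(ren)
  node 30: 2 child(ren)
  node 29: 0 child(ren)
  node 32: 0 child(ren)
  node 44: 1 child(ren)
  node 46: 0 child(ren)
Matching nodes: [42, 40, 20, 13, 6, 28, 30, 44]
Count of internal (non-leaf) nodes: 8


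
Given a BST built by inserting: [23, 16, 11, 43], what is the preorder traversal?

Tree insertion order: [23, 16, 11, 43]
Tree (level-order array): [23, 16, 43, 11]
Preorder traversal: [23, 16, 11, 43]


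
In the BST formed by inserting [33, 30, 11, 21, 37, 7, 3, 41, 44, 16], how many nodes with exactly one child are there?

Tree built from: [33, 30, 11, 21, 37, 7, 3, 41, 44, 16]
Tree (level-order array): [33, 30, 37, 11, None, None, 41, 7, 21, None, 44, 3, None, 16]
Rule: These are nodes with exactly 1 non-null child.
Per-node child counts:
  node 33: 2 child(ren)
  node 30: 1 child(ren)
  node 11: 2 child(ren)
  node 7: 1 child(ren)
  node 3: 0 child(ren)
  node 21: 1 child(ren)
  node 16: 0 child(ren)
  node 37: 1 child(ren)
  node 41: 1 child(ren)
  node 44: 0 child(ren)
Matching nodes: [30, 7, 21, 37, 41]
Count of nodes with exactly one child: 5


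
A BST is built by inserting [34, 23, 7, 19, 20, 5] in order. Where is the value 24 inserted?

Starting tree (level order): [34, 23, None, 7, None, 5, 19, None, None, None, 20]
Insertion path: 34 -> 23
Result: insert 24 as right child of 23
Final tree (level order): [34, 23, None, 7, 24, 5, 19, None, None, None, None, None, 20]


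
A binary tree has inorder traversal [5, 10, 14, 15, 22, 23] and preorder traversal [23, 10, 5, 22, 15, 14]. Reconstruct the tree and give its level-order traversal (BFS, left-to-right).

Inorder:  [5, 10, 14, 15, 22, 23]
Preorder: [23, 10, 5, 22, 15, 14]
Algorithm: preorder visits root first, so consume preorder in order;
for each root, split the current inorder slice at that value into
left-subtree inorder and right-subtree inorder, then recurse.
Recursive splits:
  root=23; inorder splits into left=[5, 10, 14, 15, 22], right=[]
  root=10; inorder splits into left=[5], right=[14, 15, 22]
  root=5; inorder splits into left=[], right=[]
  root=22; inorder splits into left=[14, 15], right=[]
  root=15; inorder splits into left=[14], right=[]
  root=14; inorder splits into left=[], right=[]
Reconstructed level-order: [23, 10, 5, 22, 15, 14]


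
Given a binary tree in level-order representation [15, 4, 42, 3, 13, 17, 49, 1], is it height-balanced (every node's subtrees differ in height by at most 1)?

Tree (level-order array): [15, 4, 42, 3, 13, 17, 49, 1]
Definition: a tree is height-balanced if, at every node, |h(left) - h(right)| <= 1 (empty subtree has height -1).
Bottom-up per-node check:
  node 1: h_left=-1, h_right=-1, diff=0 [OK], height=0
  node 3: h_left=0, h_right=-1, diff=1 [OK], height=1
  node 13: h_left=-1, h_right=-1, diff=0 [OK], height=0
  node 4: h_left=1, h_right=0, diff=1 [OK], height=2
  node 17: h_left=-1, h_right=-1, diff=0 [OK], height=0
  node 49: h_left=-1, h_right=-1, diff=0 [OK], height=0
  node 42: h_left=0, h_right=0, diff=0 [OK], height=1
  node 15: h_left=2, h_right=1, diff=1 [OK], height=3
All nodes satisfy the balance condition.
Result: Balanced


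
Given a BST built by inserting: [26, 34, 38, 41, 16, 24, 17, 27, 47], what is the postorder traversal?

Tree insertion order: [26, 34, 38, 41, 16, 24, 17, 27, 47]
Tree (level-order array): [26, 16, 34, None, 24, 27, 38, 17, None, None, None, None, 41, None, None, None, 47]
Postorder traversal: [17, 24, 16, 27, 47, 41, 38, 34, 26]


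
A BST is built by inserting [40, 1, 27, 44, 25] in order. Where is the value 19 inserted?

Starting tree (level order): [40, 1, 44, None, 27, None, None, 25]
Insertion path: 40 -> 1 -> 27 -> 25
Result: insert 19 as left child of 25
Final tree (level order): [40, 1, 44, None, 27, None, None, 25, None, 19]


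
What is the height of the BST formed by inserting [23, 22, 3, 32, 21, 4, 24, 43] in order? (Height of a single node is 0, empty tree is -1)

Insertion order: [23, 22, 3, 32, 21, 4, 24, 43]
Tree (level-order array): [23, 22, 32, 3, None, 24, 43, None, 21, None, None, None, None, 4]
Compute height bottom-up (empty subtree = -1):
  height(4) = 1 + max(-1, -1) = 0
  height(21) = 1 + max(0, -1) = 1
  height(3) = 1 + max(-1, 1) = 2
  height(22) = 1 + max(2, -1) = 3
  height(24) = 1 + max(-1, -1) = 0
  height(43) = 1 + max(-1, -1) = 0
  height(32) = 1 + max(0, 0) = 1
  height(23) = 1 + max(3, 1) = 4
Height = 4


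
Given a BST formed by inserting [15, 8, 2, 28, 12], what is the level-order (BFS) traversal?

Tree insertion order: [15, 8, 2, 28, 12]
Tree (level-order array): [15, 8, 28, 2, 12]
BFS from the root, enqueuing left then right child of each popped node:
  queue [15] -> pop 15, enqueue [8, 28], visited so far: [15]
  queue [8, 28] -> pop 8, enqueue [2, 12], visited so far: [15, 8]
  queue [28, 2, 12] -> pop 28, enqueue [none], visited so far: [15, 8, 28]
  queue [2, 12] -> pop 2, enqueue [none], visited so far: [15, 8, 28, 2]
  queue [12] -> pop 12, enqueue [none], visited so far: [15, 8, 28, 2, 12]
Result: [15, 8, 28, 2, 12]


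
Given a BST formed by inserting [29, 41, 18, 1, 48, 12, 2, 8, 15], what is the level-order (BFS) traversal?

Tree insertion order: [29, 41, 18, 1, 48, 12, 2, 8, 15]
Tree (level-order array): [29, 18, 41, 1, None, None, 48, None, 12, None, None, 2, 15, None, 8]
BFS from the root, enqueuing left then right child of each popped node:
  queue [29] -> pop 29, enqueue [18, 41], visited so far: [29]
  queue [18, 41] -> pop 18, enqueue [1], visited so far: [29, 18]
  queue [41, 1] -> pop 41, enqueue [48], visited so far: [29, 18, 41]
  queue [1, 48] -> pop 1, enqueue [12], visited so far: [29, 18, 41, 1]
  queue [48, 12] -> pop 48, enqueue [none], visited so far: [29, 18, 41, 1, 48]
  queue [12] -> pop 12, enqueue [2, 15], visited so far: [29, 18, 41, 1, 48, 12]
  queue [2, 15] -> pop 2, enqueue [8], visited so far: [29, 18, 41, 1, 48, 12, 2]
  queue [15, 8] -> pop 15, enqueue [none], visited so far: [29, 18, 41, 1, 48, 12, 2, 15]
  queue [8] -> pop 8, enqueue [none], visited so far: [29, 18, 41, 1, 48, 12, 2, 15, 8]
Result: [29, 18, 41, 1, 48, 12, 2, 15, 8]


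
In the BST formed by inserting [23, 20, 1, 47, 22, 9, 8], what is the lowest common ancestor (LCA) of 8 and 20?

Tree insertion order: [23, 20, 1, 47, 22, 9, 8]
Tree (level-order array): [23, 20, 47, 1, 22, None, None, None, 9, None, None, 8]
In a BST, the LCA of p=8, q=20 is the first node v on the
root-to-leaf path with p <= v <= q (go left if both < v, right if both > v).
Walk from root:
  at 23: both 8 and 20 < 23, go left
  at 20: 8 <= 20 <= 20, this is the LCA
LCA = 20


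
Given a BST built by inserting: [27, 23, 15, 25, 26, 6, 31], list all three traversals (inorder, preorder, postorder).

Tree insertion order: [27, 23, 15, 25, 26, 6, 31]
Tree (level-order array): [27, 23, 31, 15, 25, None, None, 6, None, None, 26]
Inorder (L, root, R): [6, 15, 23, 25, 26, 27, 31]
Preorder (root, L, R): [27, 23, 15, 6, 25, 26, 31]
Postorder (L, R, root): [6, 15, 26, 25, 23, 31, 27]


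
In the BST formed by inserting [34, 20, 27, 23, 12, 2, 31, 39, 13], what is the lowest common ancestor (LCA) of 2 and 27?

Tree insertion order: [34, 20, 27, 23, 12, 2, 31, 39, 13]
Tree (level-order array): [34, 20, 39, 12, 27, None, None, 2, 13, 23, 31]
In a BST, the LCA of p=2, q=27 is the first node v on the
root-to-leaf path with p <= v <= q (go left if both < v, right if both > v).
Walk from root:
  at 34: both 2 and 27 < 34, go left
  at 20: 2 <= 20 <= 27, this is the LCA
LCA = 20


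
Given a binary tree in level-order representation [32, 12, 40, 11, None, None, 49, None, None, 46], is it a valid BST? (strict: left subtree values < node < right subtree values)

Level-order array: [32, 12, 40, 11, None, None, 49, None, None, 46]
Validate using subtree bounds (lo, hi): at each node, require lo < value < hi,
then recurse left with hi=value and right with lo=value.
Preorder trace (stopping at first violation):
  at node 32 with bounds (-inf, +inf): OK
  at node 12 with bounds (-inf, 32): OK
  at node 11 with bounds (-inf, 12): OK
  at node 40 with bounds (32, +inf): OK
  at node 49 with bounds (40, +inf): OK
  at node 46 with bounds (40, 49): OK
No violation found at any node.
Result: Valid BST


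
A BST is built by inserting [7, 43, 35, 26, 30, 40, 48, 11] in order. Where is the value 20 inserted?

Starting tree (level order): [7, None, 43, 35, 48, 26, 40, None, None, 11, 30]
Insertion path: 7 -> 43 -> 35 -> 26 -> 11
Result: insert 20 as right child of 11
Final tree (level order): [7, None, 43, 35, 48, 26, 40, None, None, 11, 30, None, None, None, 20]


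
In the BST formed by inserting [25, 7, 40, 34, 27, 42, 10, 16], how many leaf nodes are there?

Tree built from: [25, 7, 40, 34, 27, 42, 10, 16]
Tree (level-order array): [25, 7, 40, None, 10, 34, 42, None, 16, 27]
Rule: A leaf has 0 children.
Per-node child counts:
  node 25: 2 child(ren)
  node 7: 1 child(ren)
  node 10: 1 child(ren)
  node 16: 0 child(ren)
  node 40: 2 child(ren)
  node 34: 1 child(ren)
  node 27: 0 child(ren)
  node 42: 0 child(ren)
Matching nodes: [16, 27, 42]
Count of leaf nodes: 3


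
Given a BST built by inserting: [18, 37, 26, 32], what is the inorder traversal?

Tree insertion order: [18, 37, 26, 32]
Tree (level-order array): [18, None, 37, 26, None, None, 32]
Inorder traversal: [18, 26, 32, 37]


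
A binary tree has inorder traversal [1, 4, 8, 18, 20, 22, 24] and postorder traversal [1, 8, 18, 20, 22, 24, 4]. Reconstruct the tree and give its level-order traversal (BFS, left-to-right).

Inorder:   [1, 4, 8, 18, 20, 22, 24]
Postorder: [1, 8, 18, 20, 22, 24, 4]
Algorithm: postorder visits root last, so walk postorder right-to-left;
each value is the root of the current inorder slice — split it at that
value, recurse on the right subtree first, then the left.
Recursive splits:
  root=4; inorder splits into left=[1], right=[8, 18, 20, 22, 24]
  root=24; inorder splits into left=[8, 18, 20, 22], right=[]
  root=22; inorder splits into left=[8, 18, 20], right=[]
  root=20; inorder splits into left=[8, 18], right=[]
  root=18; inorder splits into left=[8], right=[]
  root=8; inorder splits into left=[], right=[]
  root=1; inorder splits into left=[], right=[]
Reconstructed level-order: [4, 1, 24, 22, 20, 18, 8]


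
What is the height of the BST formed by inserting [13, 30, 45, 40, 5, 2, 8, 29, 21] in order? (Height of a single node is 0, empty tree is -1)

Insertion order: [13, 30, 45, 40, 5, 2, 8, 29, 21]
Tree (level-order array): [13, 5, 30, 2, 8, 29, 45, None, None, None, None, 21, None, 40]
Compute height bottom-up (empty subtree = -1):
  height(2) = 1 + max(-1, -1) = 0
  height(8) = 1 + max(-1, -1) = 0
  height(5) = 1 + max(0, 0) = 1
  height(21) = 1 + max(-1, -1) = 0
  height(29) = 1 + max(0, -1) = 1
  height(40) = 1 + max(-1, -1) = 0
  height(45) = 1 + max(0, -1) = 1
  height(30) = 1 + max(1, 1) = 2
  height(13) = 1 + max(1, 2) = 3
Height = 3


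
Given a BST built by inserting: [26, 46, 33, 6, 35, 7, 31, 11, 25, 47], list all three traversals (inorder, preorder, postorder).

Tree insertion order: [26, 46, 33, 6, 35, 7, 31, 11, 25, 47]
Tree (level-order array): [26, 6, 46, None, 7, 33, 47, None, 11, 31, 35, None, None, None, 25]
Inorder (L, root, R): [6, 7, 11, 25, 26, 31, 33, 35, 46, 47]
Preorder (root, L, R): [26, 6, 7, 11, 25, 46, 33, 31, 35, 47]
Postorder (L, R, root): [25, 11, 7, 6, 31, 35, 33, 47, 46, 26]


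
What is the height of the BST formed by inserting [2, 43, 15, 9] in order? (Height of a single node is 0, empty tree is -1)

Insertion order: [2, 43, 15, 9]
Tree (level-order array): [2, None, 43, 15, None, 9]
Compute height bottom-up (empty subtree = -1):
  height(9) = 1 + max(-1, -1) = 0
  height(15) = 1 + max(0, -1) = 1
  height(43) = 1 + max(1, -1) = 2
  height(2) = 1 + max(-1, 2) = 3
Height = 3


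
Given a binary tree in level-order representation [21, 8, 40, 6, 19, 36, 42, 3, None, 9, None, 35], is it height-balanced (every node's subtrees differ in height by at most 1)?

Tree (level-order array): [21, 8, 40, 6, 19, 36, 42, 3, None, 9, None, 35]
Definition: a tree is height-balanced if, at every node, |h(left) - h(right)| <= 1 (empty subtree has height -1).
Bottom-up per-node check:
  node 3: h_left=-1, h_right=-1, diff=0 [OK], height=0
  node 6: h_left=0, h_right=-1, diff=1 [OK], height=1
  node 9: h_left=-1, h_right=-1, diff=0 [OK], height=0
  node 19: h_left=0, h_right=-1, diff=1 [OK], height=1
  node 8: h_left=1, h_right=1, diff=0 [OK], height=2
  node 35: h_left=-1, h_right=-1, diff=0 [OK], height=0
  node 36: h_left=0, h_right=-1, diff=1 [OK], height=1
  node 42: h_left=-1, h_right=-1, diff=0 [OK], height=0
  node 40: h_left=1, h_right=0, diff=1 [OK], height=2
  node 21: h_left=2, h_right=2, diff=0 [OK], height=3
All nodes satisfy the balance condition.
Result: Balanced


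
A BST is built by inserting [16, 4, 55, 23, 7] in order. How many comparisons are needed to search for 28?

Search path for 28: 16 -> 55 -> 23
Found: False
Comparisons: 3


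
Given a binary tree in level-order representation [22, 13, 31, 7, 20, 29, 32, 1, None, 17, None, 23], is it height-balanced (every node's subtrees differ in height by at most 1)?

Tree (level-order array): [22, 13, 31, 7, 20, 29, 32, 1, None, 17, None, 23]
Definition: a tree is height-balanced if, at every node, |h(left) - h(right)| <= 1 (empty subtree has height -1).
Bottom-up per-node check:
  node 1: h_left=-1, h_right=-1, diff=0 [OK], height=0
  node 7: h_left=0, h_right=-1, diff=1 [OK], height=1
  node 17: h_left=-1, h_right=-1, diff=0 [OK], height=0
  node 20: h_left=0, h_right=-1, diff=1 [OK], height=1
  node 13: h_left=1, h_right=1, diff=0 [OK], height=2
  node 23: h_left=-1, h_right=-1, diff=0 [OK], height=0
  node 29: h_left=0, h_right=-1, diff=1 [OK], height=1
  node 32: h_left=-1, h_right=-1, diff=0 [OK], height=0
  node 31: h_left=1, h_right=0, diff=1 [OK], height=2
  node 22: h_left=2, h_right=2, diff=0 [OK], height=3
All nodes satisfy the balance condition.
Result: Balanced


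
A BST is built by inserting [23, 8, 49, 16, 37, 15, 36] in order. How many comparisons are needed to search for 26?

Search path for 26: 23 -> 49 -> 37 -> 36
Found: False
Comparisons: 4


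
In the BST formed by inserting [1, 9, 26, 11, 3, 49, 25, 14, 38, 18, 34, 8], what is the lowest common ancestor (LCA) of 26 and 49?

Tree insertion order: [1, 9, 26, 11, 3, 49, 25, 14, 38, 18, 34, 8]
Tree (level-order array): [1, None, 9, 3, 26, None, 8, 11, 49, None, None, None, 25, 38, None, 14, None, 34, None, None, 18]
In a BST, the LCA of p=26, q=49 is the first node v on the
root-to-leaf path with p <= v <= q (go left if both < v, right if both > v).
Walk from root:
  at 1: both 26 and 49 > 1, go right
  at 9: both 26 and 49 > 9, go right
  at 26: 26 <= 26 <= 49, this is the LCA
LCA = 26


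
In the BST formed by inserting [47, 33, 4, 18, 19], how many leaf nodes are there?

Tree built from: [47, 33, 4, 18, 19]
Tree (level-order array): [47, 33, None, 4, None, None, 18, None, 19]
Rule: A leaf has 0 children.
Per-node child counts:
  node 47: 1 child(ren)
  node 33: 1 child(ren)
  node 4: 1 child(ren)
  node 18: 1 child(ren)
  node 19: 0 child(ren)
Matching nodes: [19]
Count of leaf nodes: 1


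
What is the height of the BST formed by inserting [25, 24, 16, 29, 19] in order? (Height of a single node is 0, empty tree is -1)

Insertion order: [25, 24, 16, 29, 19]
Tree (level-order array): [25, 24, 29, 16, None, None, None, None, 19]
Compute height bottom-up (empty subtree = -1):
  height(19) = 1 + max(-1, -1) = 0
  height(16) = 1 + max(-1, 0) = 1
  height(24) = 1 + max(1, -1) = 2
  height(29) = 1 + max(-1, -1) = 0
  height(25) = 1 + max(2, 0) = 3
Height = 3


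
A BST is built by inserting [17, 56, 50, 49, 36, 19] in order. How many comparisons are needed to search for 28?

Search path for 28: 17 -> 56 -> 50 -> 49 -> 36 -> 19
Found: False
Comparisons: 6


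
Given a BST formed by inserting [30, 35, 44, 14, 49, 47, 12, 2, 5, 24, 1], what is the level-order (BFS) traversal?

Tree insertion order: [30, 35, 44, 14, 49, 47, 12, 2, 5, 24, 1]
Tree (level-order array): [30, 14, 35, 12, 24, None, 44, 2, None, None, None, None, 49, 1, 5, 47]
BFS from the root, enqueuing left then right child of each popped node:
  queue [30] -> pop 30, enqueue [14, 35], visited so far: [30]
  queue [14, 35] -> pop 14, enqueue [12, 24], visited so far: [30, 14]
  queue [35, 12, 24] -> pop 35, enqueue [44], visited so far: [30, 14, 35]
  queue [12, 24, 44] -> pop 12, enqueue [2], visited so far: [30, 14, 35, 12]
  queue [24, 44, 2] -> pop 24, enqueue [none], visited so far: [30, 14, 35, 12, 24]
  queue [44, 2] -> pop 44, enqueue [49], visited so far: [30, 14, 35, 12, 24, 44]
  queue [2, 49] -> pop 2, enqueue [1, 5], visited so far: [30, 14, 35, 12, 24, 44, 2]
  queue [49, 1, 5] -> pop 49, enqueue [47], visited so far: [30, 14, 35, 12, 24, 44, 2, 49]
  queue [1, 5, 47] -> pop 1, enqueue [none], visited so far: [30, 14, 35, 12, 24, 44, 2, 49, 1]
  queue [5, 47] -> pop 5, enqueue [none], visited so far: [30, 14, 35, 12, 24, 44, 2, 49, 1, 5]
  queue [47] -> pop 47, enqueue [none], visited so far: [30, 14, 35, 12, 24, 44, 2, 49, 1, 5, 47]
Result: [30, 14, 35, 12, 24, 44, 2, 49, 1, 5, 47]


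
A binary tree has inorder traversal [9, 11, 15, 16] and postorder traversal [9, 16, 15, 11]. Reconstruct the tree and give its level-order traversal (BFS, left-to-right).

Inorder:   [9, 11, 15, 16]
Postorder: [9, 16, 15, 11]
Algorithm: postorder visits root last, so walk postorder right-to-left;
each value is the root of the current inorder slice — split it at that
value, recurse on the right subtree first, then the left.
Recursive splits:
  root=11; inorder splits into left=[9], right=[15, 16]
  root=15; inorder splits into left=[], right=[16]
  root=16; inorder splits into left=[], right=[]
  root=9; inorder splits into left=[], right=[]
Reconstructed level-order: [11, 9, 15, 16]


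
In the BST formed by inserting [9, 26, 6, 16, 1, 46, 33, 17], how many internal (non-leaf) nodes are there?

Tree built from: [9, 26, 6, 16, 1, 46, 33, 17]
Tree (level-order array): [9, 6, 26, 1, None, 16, 46, None, None, None, 17, 33]
Rule: An internal node has at least one child.
Per-node child counts:
  node 9: 2 child(ren)
  node 6: 1 child(ren)
  node 1: 0 child(ren)
  node 26: 2 child(ren)
  node 16: 1 child(ren)
  node 17: 0 child(ren)
  node 46: 1 child(ren)
  node 33: 0 child(ren)
Matching nodes: [9, 6, 26, 16, 46]
Count of internal (non-leaf) nodes: 5


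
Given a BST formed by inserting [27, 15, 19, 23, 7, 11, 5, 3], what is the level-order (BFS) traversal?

Tree insertion order: [27, 15, 19, 23, 7, 11, 5, 3]
Tree (level-order array): [27, 15, None, 7, 19, 5, 11, None, 23, 3]
BFS from the root, enqueuing left then right child of each popped node:
  queue [27] -> pop 27, enqueue [15], visited so far: [27]
  queue [15] -> pop 15, enqueue [7, 19], visited so far: [27, 15]
  queue [7, 19] -> pop 7, enqueue [5, 11], visited so far: [27, 15, 7]
  queue [19, 5, 11] -> pop 19, enqueue [23], visited so far: [27, 15, 7, 19]
  queue [5, 11, 23] -> pop 5, enqueue [3], visited so far: [27, 15, 7, 19, 5]
  queue [11, 23, 3] -> pop 11, enqueue [none], visited so far: [27, 15, 7, 19, 5, 11]
  queue [23, 3] -> pop 23, enqueue [none], visited so far: [27, 15, 7, 19, 5, 11, 23]
  queue [3] -> pop 3, enqueue [none], visited so far: [27, 15, 7, 19, 5, 11, 23, 3]
Result: [27, 15, 7, 19, 5, 11, 23, 3]


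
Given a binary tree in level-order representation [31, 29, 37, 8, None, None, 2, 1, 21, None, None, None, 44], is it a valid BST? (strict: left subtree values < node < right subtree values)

Level-order array: [31, 29, 37, 8, None, None, 2, 1, 21, None, None, None, 44]
Validate using subtree bounds (lo, hi): at each node, require lo < value < hi,
then recurse left with hi=value and right with lo=value.
Preorder trace (stopping at first violation):
  at node 31 with bounds (-inf, +inf): OK
  at node 29 with bounds (-inf, 31): OK
  at node 8 with bounds (-inf, 29): OK
  at node 1 with bounds (-inf, 8): OK
  at node 44 with bounds (1, 8): VIOLATION
Node 44 violates its bound: not (1 < 44 < 8).
Result: Not a valid BST


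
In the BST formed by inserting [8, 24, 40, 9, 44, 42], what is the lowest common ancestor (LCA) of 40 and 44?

Tree insertion order: [8, 24, 40, 9, 44, 42]
Tree (level-order array): [8, None, 24, 9, 40, None, None, None, 44, 42]
In a BST, the LCA of p=40, q=44 is the first node v on the
root-to-leaf path with p <= v <= q (go left if both < v, right if both > v).
Walk from root:
  at 8: both 40 and 44 > 8, go right
  at 24: both 40 and 44 > 24, go right
  at 40: 40 <= 40 <= 44, this is the LCA
LCA = 40


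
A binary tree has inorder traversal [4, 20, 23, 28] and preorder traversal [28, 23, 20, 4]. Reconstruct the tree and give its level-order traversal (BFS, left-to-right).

Inorder:  [4, 20, 23, 28]
Preorder: [28, 23, 20, 4]
Algorithm: preorder visits root first, so consume preorder in order;
for each root, split the current inorder slice at that value into
left-subtree inorder and right-subtree inorder, then recurse.
Recursive splits:
  root=28; inorder splits into left=[4, 20, 23], right=[]
  root=23; inorder splits into left=[4, 20], right=[]
  root=20; inorder splits into left=[4], right=[]
  root=4; inorder splits into left=[], right=[]
Reconstructed level-order: [28, 23, 20, 4]


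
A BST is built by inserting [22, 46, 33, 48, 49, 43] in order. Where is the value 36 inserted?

Starting tree (level order): [22, None, 46, 33, 48, None, 43, None, 49]
Insertion path: 22 -> 46 -> 33 -> 43
Result: insert 36 as left child of 43
Final tree (level order): [22, None, 46, 33, 48, None, 43, None, 49, 36]
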